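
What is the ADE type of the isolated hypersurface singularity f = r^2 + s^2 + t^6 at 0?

The Hessian of f at 0 is [[2, 0, 0], [0, 0, 0], [0, 0, 2]] with rank 2, so corank 1. A Groebner basis of the Jacobian ideal J(f) in C{s,t,r} is {t^5, s, r}; counting standard monomials gives mu = 5. Corank 1: A-series; mu = 5 gives A_5.

A_5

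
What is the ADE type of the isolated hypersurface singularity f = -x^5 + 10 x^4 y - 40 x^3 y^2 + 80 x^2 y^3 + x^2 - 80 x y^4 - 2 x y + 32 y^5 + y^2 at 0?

A_4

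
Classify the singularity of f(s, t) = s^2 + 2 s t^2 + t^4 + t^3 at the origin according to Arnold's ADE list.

A_2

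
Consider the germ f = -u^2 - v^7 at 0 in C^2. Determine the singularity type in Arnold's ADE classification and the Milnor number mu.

The Hessian of f at 0 has rank 1. Corank 1: A-series; mu = 6 gives A_6.

Type A_{6}, Milnor number mu = 6.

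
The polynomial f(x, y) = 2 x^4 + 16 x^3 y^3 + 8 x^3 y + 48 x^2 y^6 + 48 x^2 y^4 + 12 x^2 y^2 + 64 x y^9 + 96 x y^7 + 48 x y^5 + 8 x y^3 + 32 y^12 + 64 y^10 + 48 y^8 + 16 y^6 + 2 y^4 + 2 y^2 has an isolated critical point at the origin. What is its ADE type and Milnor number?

The Hessian of f at 0 has rank 1. Corank 1: A-series; mu = 3 gives A_3.

Type A_3, Milnor number mu = 3.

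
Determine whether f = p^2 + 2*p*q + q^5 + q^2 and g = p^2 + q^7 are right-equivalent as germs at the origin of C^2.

The Hessian of f at 0 is [[2, 2], [2, 2]] with rank 1, so corank 1. A Groebner basis of the Jacobian ideal J(f) in C{p,q} is {q^4, p + q}; counting standard monomials gives mu = 4. Corank 1: A-series; mu = 4 gives A_4. The Hessian of g at 0 is [[2, 0], [0, 0]] with rank 1, so corank 1. A Groebner basis of the Jacobian ideal J(g) in C{p,q} is {q^6, p}; counting standard monomials gives mu = 6. Corank 1: A-series; mu = 6 gives A_6. f is A_4 but g is A_6, hence not right-equivalent.

No.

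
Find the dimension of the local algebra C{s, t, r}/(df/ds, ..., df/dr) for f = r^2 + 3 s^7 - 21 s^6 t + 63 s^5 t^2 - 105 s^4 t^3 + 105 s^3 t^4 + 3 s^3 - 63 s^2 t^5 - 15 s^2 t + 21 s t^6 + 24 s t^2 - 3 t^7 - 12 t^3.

8

The Hessian of f at 0 has rank 1. Corank 2; j^3 = 3*(s - 2*t)^2*(s - t) has shape L^2 M (L != M), so D-series; mu = 8 gives D_8.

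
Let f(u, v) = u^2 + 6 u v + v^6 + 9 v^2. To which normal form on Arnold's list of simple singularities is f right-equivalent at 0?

A_{5}

The Hessian of f at 0 has rank 1. Corank 1: A-series; mu = 5 gives A_5.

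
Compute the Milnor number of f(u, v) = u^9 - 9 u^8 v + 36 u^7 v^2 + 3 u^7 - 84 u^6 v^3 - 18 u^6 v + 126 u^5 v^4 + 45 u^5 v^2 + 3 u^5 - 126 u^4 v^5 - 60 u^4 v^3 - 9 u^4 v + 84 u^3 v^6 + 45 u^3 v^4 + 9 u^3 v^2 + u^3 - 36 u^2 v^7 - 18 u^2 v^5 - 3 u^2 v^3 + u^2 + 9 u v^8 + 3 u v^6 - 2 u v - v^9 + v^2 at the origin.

The Hessian of f at 0 is [[2, -2], [-2, 2]] with rank 1, so corank 1. A Groebner basis of the Jacobian ideal J(f) in C{u,v} is {v^2, u - v}; counting standard monomials gives mu = 2. Corank 1: A-series; mu = 2 gives A_2.

2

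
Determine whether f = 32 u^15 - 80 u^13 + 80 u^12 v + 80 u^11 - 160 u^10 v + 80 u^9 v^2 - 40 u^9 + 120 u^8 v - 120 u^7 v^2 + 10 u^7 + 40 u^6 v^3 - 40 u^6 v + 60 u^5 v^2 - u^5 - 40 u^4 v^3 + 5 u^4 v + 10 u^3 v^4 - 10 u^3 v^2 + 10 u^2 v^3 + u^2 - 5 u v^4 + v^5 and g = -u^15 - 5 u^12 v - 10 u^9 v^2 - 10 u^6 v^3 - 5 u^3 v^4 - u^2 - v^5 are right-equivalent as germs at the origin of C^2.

Yes.

The Hessian of f at 0 is [[2, 0], [0, 0]] with rank 1, so corank 1. A Groebner basis of the Jacobian ideal J(f) in C{u,v} is {v^4, u}; counting standard monomials gives mu = 4. Corank 1: A-series; mu = 4 gives A_4. The Hessian of g at 0 is [[-2, 0], [0, 0]] with rank 1, so corank 1. A Groebner basis of the Jacobian ideal J(g) in C{u,v} is {v^4, u}; counting standard monomials gives mu = 4. Corank 1: A-series; mu = 4 gives A_4. Both have type A_4, hence right-equivalent.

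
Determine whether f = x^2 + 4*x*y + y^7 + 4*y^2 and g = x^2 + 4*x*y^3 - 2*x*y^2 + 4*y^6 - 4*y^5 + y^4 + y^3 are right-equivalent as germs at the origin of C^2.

No.

The Hessian of f at 0 has rank 1. Corank 1: A-series; mu = 6 gives A_6. The Hessian of g at 0 has rank 1. Corank 1: A-series; mu = 2 gives A_2. f is A_6 but g is A_2, hence not right-equivalent.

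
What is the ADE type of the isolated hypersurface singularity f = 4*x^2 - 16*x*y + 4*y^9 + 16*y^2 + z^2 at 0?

A_{8}

The Hessian of f at 0 is [[8, -16, 0], [-16, 32, 0], [0, 0, 2]] with rank 2, so corank 1. A Groebner basis of the Jacobian ideal J(f) in C{x,y,z} is {y^8, x - 2*y, z}; counting standard monomials gives mu = 8. Corank 1: A-series; mu = 8 gives A_8.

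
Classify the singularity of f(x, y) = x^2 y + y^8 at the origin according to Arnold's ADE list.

The Hessian of f at 0 has rank 0. Corank 2; j^3 = x^2*y has shape L^2 M (L != M), so D-series; mu = 9 gives D_9.

D_{9}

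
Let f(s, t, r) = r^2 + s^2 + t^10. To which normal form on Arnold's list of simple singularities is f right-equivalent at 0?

A_9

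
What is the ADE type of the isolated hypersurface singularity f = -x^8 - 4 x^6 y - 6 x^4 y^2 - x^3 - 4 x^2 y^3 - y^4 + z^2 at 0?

E_{6}

The Hessian of f at 0 is [[0, 0, 0], [0, 0, 0], [0, 0, 2]] with rank 1, so corank 2. A Groebner basis of the Jacobian ideal J(f) in C{x,y,z} is {y^3, x^2, z}; counting standard monomials gives mu = 6. Corank 2; j^3 = -x^3 is a perfect cube, so E-series; the 4-jet and mu = 6 give E_6.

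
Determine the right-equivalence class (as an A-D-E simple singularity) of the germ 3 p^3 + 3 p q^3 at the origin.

E_7

The Hessian of f at 0 has rank 0. Corank 2; j^3 = 3*p^3 is a perfect cube, so E-series; the 4-jet and mu = 7 give E_7.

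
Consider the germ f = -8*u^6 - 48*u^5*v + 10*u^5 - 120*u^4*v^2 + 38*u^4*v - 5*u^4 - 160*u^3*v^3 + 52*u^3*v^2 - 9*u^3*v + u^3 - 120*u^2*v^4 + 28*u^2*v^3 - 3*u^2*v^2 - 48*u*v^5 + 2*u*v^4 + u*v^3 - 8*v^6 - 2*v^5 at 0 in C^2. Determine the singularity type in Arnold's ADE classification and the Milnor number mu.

Type E7, Milnor number mu = 7.

The Hessian of f at 0 has rank 0. Corank 2; j^3 = u^3 is a perfect cube, so E-series; the 4-jet and mu = 7 give E_7.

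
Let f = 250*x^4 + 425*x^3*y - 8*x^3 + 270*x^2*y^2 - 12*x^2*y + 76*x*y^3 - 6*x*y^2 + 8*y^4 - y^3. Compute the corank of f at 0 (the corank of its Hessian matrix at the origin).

2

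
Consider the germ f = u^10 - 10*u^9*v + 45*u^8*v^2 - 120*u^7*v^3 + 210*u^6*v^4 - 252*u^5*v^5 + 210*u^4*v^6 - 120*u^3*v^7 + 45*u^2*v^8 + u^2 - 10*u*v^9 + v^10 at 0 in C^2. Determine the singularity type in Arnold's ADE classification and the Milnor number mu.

The Hessian of f at 0 is [[2, 0], [0, 0]] with rank 1, so corank 1. A Groebner basis of the Jacobian ideal J(f) in C{u,v} is {v^9, u}; counting standard monomials gives mu = 9. Corank 1: A-series; mu = 9 gives A_9.

Type A_{9}, Milnor number mu = 9.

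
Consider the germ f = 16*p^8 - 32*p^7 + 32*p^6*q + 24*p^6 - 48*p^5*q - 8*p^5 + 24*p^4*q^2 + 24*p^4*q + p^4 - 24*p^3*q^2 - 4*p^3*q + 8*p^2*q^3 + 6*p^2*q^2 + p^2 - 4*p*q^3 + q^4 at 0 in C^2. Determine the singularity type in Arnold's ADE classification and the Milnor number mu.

Type A3, Milnor number mu = 3.

The Hessian of f at 0 has rank 1. Corank 1: A-series; mu = 3 gives A_3.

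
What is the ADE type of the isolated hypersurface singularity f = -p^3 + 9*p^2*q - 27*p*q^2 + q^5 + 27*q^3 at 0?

E_8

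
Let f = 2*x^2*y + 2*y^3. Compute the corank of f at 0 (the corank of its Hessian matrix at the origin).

2

The Hessian at 0 is [[0, 0], [0, 0]] of rank 0; hence corank 2.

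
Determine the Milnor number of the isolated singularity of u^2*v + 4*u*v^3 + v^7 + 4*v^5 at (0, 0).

8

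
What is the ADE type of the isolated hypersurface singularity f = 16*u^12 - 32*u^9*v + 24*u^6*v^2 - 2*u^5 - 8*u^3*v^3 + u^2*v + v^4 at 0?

D_{5}

The Hessian of f at 0 is [[0, 0], [0, 0]] with rank 0, so corank 2. A Groebner basis of the Jacobian ideal J(f) in C{u,v} is {u^3, u^2/4 + v^3, u*v}; counting standard monomials gives mu = 5. Corank 2; j^3 = u^2*v has shape L^2 M (L != M), so D-series; mu = 5 gives D_5.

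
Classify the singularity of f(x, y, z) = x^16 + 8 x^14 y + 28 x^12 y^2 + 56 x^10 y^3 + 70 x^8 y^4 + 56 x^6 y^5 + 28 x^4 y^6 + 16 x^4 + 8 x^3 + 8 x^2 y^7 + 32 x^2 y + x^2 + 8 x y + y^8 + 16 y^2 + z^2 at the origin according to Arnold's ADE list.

A_7

The Hessian of f at 0 has rank 2. Corank 1: A-series; mu = 7 gives A_7.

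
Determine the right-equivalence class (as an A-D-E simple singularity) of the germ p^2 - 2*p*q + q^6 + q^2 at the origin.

The Hessian of f at 0 has rank 1. Corank 1: A-series; mu = 5 gives A_5.

A_5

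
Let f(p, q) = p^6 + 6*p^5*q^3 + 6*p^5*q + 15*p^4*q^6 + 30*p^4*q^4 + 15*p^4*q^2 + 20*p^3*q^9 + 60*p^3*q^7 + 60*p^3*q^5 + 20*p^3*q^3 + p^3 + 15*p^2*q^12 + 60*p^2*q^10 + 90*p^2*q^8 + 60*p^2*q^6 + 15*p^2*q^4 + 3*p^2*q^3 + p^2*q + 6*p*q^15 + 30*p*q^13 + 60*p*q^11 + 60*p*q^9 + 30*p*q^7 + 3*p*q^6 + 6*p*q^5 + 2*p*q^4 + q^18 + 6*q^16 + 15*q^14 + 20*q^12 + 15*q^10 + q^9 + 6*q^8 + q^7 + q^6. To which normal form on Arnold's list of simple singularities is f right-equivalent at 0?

The Hessian of f at 0 has rank 0. Corank 2; j^3 = p^2*(p + q) has shape L^2 M (L != M), so D-series; mu = 7 gives D_7.

D7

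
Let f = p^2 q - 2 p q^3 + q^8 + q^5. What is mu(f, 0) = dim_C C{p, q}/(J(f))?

9

The Hessian of f at 0 is [[0, 0], [0, 0]] with rank 0, so corank 2. A Groebner basis of the Jacobian ideal J(f) in C{p,q} is {p^4, p^3*q + p^2/8 - p*q^2/8, -p^3 + p^2*q^2, -p*q + q^3}; counting standard monomials gives mu = 9. Corank 2; j^3 = p^2*q has shape L^2 M (L != M), so D-series; mu = 9 gives D_9.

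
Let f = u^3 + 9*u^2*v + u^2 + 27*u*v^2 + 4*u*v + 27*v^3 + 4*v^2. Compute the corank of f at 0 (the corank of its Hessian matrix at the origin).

Hessian at 0 has rank 1.

1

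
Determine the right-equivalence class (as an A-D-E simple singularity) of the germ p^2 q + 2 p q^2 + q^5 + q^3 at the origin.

The Hessian of f at 0 has rank 0. Corank 2; j^3 = q*(p + q)^2 has shape L^2 M (L != M), so D-series; mu = 6 gives D_6.

D_{6}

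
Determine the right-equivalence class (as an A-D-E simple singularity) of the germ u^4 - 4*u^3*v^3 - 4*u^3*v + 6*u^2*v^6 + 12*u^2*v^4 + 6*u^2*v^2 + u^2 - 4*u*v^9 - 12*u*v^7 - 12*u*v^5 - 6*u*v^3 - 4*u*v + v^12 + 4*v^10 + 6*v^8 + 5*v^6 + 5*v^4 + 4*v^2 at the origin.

A3

The Hessian of f at 0 has rank 1. Corank 1: A-series; mu = 3 gives A_3.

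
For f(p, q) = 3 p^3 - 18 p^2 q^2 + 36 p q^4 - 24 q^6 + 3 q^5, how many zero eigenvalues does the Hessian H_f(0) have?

The Hessian at 0 is [[0, 0], [0, 0]] of rank 0; hence corank 2.

2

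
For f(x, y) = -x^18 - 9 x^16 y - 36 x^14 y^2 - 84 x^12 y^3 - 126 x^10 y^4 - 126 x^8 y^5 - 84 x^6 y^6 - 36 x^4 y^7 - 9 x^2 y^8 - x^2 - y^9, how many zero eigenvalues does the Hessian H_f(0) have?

1

The Hessian at 0 is [[-2, 0], [0, 0]] of rank 1; hence corank 1.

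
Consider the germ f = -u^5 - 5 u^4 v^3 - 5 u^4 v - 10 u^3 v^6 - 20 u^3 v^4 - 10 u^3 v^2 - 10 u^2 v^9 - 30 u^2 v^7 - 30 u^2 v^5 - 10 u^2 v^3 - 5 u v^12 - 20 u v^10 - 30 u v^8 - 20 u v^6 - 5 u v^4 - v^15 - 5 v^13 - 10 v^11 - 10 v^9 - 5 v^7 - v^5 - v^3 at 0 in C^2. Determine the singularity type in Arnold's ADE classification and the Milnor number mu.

The Hessian of f at 0 is [[0, 0], [0, 0]] with rank 0, so corank 2. A Groebner basis of the Jacobian ideal J(f) in C{u,v} is {u^4 + 4*u^3*v, v^2}; counting standard monomials gives mu = 8. Corank 2; j^3 = -v^3 is a perfect cube, so E-series; the 5-jet and mu = 8 give E_8.

Type E_8, Milnor number mu = 8.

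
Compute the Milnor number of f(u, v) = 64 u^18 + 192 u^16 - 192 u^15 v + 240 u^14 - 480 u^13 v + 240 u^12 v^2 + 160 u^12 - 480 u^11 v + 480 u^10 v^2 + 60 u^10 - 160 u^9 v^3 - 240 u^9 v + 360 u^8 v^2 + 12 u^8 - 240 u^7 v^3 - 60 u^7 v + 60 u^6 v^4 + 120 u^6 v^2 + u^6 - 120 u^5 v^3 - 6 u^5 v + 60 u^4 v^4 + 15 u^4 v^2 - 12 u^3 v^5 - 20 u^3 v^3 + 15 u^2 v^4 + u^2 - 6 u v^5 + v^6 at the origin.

The Hessian of f at 0 has rank 1. Corank 1: A-series; mu = 5 gives A_5.

5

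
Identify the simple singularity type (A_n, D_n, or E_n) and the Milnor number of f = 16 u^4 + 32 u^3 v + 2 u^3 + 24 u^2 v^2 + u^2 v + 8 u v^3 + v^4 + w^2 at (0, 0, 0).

Type D_{5}, Milnor number mu = 5.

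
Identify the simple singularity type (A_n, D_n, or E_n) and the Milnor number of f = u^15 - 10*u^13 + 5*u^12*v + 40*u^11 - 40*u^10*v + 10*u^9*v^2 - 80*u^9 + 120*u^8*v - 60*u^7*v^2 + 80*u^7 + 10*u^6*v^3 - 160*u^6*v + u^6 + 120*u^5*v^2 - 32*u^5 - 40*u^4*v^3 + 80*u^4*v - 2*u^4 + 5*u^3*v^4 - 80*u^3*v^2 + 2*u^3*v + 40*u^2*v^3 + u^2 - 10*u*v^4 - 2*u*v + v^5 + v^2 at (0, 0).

The Hessian of f at 0 has rank 1. Corank 1: A-series; mu = 4 gives A_4.

Type A_{4}, Milnor number mu = 4.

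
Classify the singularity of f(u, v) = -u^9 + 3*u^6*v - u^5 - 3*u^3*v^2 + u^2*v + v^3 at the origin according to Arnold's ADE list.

D_{4}

The Hessian of f at 0 is [[0, 0], [0, 0]] with rank 0, so corank 2. A Groebner basis of the Jacobian ideal J(f) in C{u,v} is {v^3, u^2 + 3*v^2, u*v}; counting standard monomials gives mu = 4. Corank 2; j^3 = v*(u^2 + v^2) splits into three distinct lines over C (the quadratic factor has nonzero discriminant), so D_4.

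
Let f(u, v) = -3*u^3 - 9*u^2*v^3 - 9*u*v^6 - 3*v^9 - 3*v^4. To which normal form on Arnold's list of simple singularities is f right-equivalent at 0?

E_6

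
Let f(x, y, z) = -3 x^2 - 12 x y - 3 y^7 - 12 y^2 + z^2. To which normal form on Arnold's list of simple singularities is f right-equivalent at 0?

The Hessian of f at 0 has rank 2. Corank 1: A-series; mu = 6 gives A_6.

A6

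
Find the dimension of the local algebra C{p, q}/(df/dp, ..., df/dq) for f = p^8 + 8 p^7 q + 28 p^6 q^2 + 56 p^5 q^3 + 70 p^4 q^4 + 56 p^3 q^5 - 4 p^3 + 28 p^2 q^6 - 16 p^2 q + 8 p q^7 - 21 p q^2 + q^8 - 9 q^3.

9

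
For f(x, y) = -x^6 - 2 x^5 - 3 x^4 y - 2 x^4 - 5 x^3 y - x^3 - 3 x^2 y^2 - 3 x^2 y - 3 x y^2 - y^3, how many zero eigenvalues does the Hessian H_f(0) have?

2

The Hessian at 0 is [[0, 0], [0, 0]] of rank 0; hence corank 2.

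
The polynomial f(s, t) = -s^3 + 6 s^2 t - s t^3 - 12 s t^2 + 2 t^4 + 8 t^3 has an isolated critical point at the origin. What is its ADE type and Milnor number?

The Hessian of f at 0 has rank 0. Corank 2; j^3 = -(s - 2*t)^3 is a perfect cube, so E-series; the 4-jet and mu = 7 give E_7.

Type E_{7}, Milnor number mu = 7.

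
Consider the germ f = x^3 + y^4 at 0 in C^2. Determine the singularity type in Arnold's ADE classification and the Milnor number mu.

Type E_6, Milnor number mu = 6.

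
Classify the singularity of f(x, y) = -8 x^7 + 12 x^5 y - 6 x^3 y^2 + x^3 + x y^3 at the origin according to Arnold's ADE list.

E7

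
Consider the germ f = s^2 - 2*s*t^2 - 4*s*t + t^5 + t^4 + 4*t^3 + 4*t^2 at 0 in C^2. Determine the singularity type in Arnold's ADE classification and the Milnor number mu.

The Hessian of f at 0 is [[2, -4], [-4, 8]] with rank 1, so corank 1. A Groebner basis of the Jacobian ideal J(f) in C{s,t} is {s^2 - 4*s*t + 4*s - 8*t, -s + t^2 + 2*t}; counting standard monomials gives mu = 4. Corank 1: A-series; mu = 4 gives A_4.

Type A4, Milnor number mu = 4.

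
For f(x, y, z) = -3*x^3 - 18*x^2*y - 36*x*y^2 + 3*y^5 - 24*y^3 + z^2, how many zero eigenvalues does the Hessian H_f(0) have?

2

The Hessian at 0 is [[0, 0, 0], [0, 0, 0], [0, 0, 2]] of rank 1; hence corank 2.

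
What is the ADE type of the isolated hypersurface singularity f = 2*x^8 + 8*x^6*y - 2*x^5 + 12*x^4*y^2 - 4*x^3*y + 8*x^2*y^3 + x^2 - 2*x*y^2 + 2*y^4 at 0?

A_{3}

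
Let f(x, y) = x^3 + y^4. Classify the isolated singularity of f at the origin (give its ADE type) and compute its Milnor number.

Type E_6, Milnor number mu = 6.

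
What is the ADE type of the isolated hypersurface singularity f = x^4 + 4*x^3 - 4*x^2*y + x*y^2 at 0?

The Hessian of f at 0 has rank 0. Corank 2; j^3 = x*(2*x - y)^2 has shape L^2 M (L != M), so D-series; mu = 5 gives D_5.

D_5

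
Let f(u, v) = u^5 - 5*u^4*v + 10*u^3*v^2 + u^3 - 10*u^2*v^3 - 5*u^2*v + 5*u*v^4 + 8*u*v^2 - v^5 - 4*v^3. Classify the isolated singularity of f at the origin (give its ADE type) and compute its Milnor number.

The Hessian of f at 0 has rank 0. Corank 2; j^3 = (u - 2*v)^2*(u - v) has shape L^2 M (L != M), so D-series; mu = 6 gives D_6.

Type D_{6}, Milnor number mu = 6.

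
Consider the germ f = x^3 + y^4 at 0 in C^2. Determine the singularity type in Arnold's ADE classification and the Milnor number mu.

The Hessian of f at 0 is [[0, 0], [0, 0]] with rank 0, so corank 2. A Groebner basis of the Jacobian ideal J(f) in C{x,y} is {y^3, x^2}; counting standard monomials gives mu = 6. Corank 2; j^3 = x^3 is a perfect cube, so E-series; the 4-jet and mu = 6 give E_6.

Type E_{6}, Milnor number mu = 6.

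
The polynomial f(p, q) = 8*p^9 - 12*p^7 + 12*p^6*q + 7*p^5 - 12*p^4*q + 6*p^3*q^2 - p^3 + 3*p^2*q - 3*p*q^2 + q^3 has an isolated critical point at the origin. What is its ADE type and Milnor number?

Type E_8, Milnor number mu = 8.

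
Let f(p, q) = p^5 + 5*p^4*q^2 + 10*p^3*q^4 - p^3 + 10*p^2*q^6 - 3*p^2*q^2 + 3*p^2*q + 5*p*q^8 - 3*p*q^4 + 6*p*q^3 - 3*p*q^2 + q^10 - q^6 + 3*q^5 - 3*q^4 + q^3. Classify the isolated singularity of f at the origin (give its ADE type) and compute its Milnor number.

The Hessian of f at 0 has rank 0. Corank 2; j^3 = -(p - q)^3 is a perfect cube, so E-series; the 5-jet and mu = 8 give E_8.

Type E8, Milnor number mu = 8.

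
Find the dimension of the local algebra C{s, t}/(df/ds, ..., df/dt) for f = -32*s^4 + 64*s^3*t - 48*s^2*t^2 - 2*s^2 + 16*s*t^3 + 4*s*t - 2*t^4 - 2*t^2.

3

The Hessian of f at 0 has rank 1. Corank 1: A-series; mu = 3 gives A_3.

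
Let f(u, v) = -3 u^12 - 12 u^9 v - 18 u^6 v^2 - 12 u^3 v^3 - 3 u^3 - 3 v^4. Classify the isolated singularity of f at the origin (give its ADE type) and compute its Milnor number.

The Hessian of f at 0 has rank 0. Corank 2; j^3 = -3*u^3 is a perfect cube, so E-series; the 4-jet and mu = 6 give E_6.

Type E_6, Milnor number mu = 6.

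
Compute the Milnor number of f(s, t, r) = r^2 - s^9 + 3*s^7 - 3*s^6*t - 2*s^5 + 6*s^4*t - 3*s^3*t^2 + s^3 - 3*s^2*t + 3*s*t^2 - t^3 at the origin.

The Hessian of f at 0 has rank 1. Corank 2; j^3 = (s - t)^3 is a perfect cube, so E-series; the 5-jet and mu = 8 give E_8.

8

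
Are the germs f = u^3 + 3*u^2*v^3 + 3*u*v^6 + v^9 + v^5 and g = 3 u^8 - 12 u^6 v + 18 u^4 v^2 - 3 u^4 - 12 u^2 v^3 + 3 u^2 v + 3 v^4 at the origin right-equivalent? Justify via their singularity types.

No.

The Hessian of f at 0 has rank 0. Corank 2; j^3 = u^3 is a perfect cube, so E-series; the 5-jet and mu = 8 give E_8. The Hessian of g at 0 has rank 0. Corank 2; j^3 = 3*u^2*v has shape L^2 M (L != M), so D-series; mu = 5 gives D_5. f is E_8 but g is D_5, hence not right-equivalent.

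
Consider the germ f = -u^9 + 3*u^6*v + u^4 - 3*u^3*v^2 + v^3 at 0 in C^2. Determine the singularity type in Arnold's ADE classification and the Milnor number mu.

The Hessian of f at 0 has rank 0. Corank 2; j^3 = v^3 is a perfect cube, so E-series; the 4-jet and mu = 6 give E_6.

Type E_6, Milnor number mu = 6.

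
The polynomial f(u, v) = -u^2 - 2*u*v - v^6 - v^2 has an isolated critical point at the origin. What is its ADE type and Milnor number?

Type A5, Milnor number mu = 5.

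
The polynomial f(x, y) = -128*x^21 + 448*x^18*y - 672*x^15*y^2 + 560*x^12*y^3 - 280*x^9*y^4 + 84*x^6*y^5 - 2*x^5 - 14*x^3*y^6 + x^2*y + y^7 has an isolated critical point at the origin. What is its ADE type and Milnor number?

Type D_8, Milnor number mu = 8.

The Hessian of f at 0 is [[0, 0], [0, 0]] with rank 0, so corank 2. A Groebner basis of the Jacobian ideal J(f) in C{x,y} is {x^2/7 + y^6, x^3, x*y}; counting standard monomials gives mu = 8. Corank 2; j^3 = x^2*y has shape L^2 M (L != M), so D-series; mu = 8 gives D_8.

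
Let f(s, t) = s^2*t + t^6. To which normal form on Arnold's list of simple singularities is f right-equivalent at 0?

D7

The Hessian of f at 0 is [[0, 0], [0, 0]] with rank 0, so corank 2. A Groebner basis of the Jacobian ideal J(f) in C{s,t} is {s^2/6 + t^5, s^3, s*t}; counting standard monomials gives mu = 7. Corank 2; j^3 = s^2*t has shape L^2 M (L != M), so D-series; mu = 7 gives D_7.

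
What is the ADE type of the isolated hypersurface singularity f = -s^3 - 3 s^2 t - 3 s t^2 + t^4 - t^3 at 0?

E_{6}

The Hessian of f at 0 is [[0, 0], [0, 0]] with rank 0, so corank 2. A Groebner basis of the Jacobian ideal J(f) in C{s,t} is {t^3, s^2 + 2*s*t + t^2}; counting standard monomials gives mu = 6. Corank 2; j^3 = -(s + t)^3 is a perfect cube, so E-series; the 4-jet and mu = 6 give E_6.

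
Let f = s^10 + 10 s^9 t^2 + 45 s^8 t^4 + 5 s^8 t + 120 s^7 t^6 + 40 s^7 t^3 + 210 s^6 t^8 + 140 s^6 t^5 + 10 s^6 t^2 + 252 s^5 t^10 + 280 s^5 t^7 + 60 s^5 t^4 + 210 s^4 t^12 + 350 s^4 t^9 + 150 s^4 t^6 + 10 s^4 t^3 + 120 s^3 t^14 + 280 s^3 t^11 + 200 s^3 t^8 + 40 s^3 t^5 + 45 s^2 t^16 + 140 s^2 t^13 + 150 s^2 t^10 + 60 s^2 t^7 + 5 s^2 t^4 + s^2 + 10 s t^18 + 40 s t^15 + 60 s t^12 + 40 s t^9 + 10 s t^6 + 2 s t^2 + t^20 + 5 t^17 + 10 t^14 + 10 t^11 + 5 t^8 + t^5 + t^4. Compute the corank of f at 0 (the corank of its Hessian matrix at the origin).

1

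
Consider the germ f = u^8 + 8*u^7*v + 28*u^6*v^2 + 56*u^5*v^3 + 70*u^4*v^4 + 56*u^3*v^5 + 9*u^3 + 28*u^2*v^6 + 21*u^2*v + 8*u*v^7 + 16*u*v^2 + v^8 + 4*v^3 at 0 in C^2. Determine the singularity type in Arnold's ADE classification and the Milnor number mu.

The Hessian of f at 0 has rank 0. Corank 2; j^3 = (u + v)*(3*u + 2*v)^2 has shape L^2 M (L != M), so D-series; mu = 9 gives D_9.

Type D_{9}, Milnor number mu = 9.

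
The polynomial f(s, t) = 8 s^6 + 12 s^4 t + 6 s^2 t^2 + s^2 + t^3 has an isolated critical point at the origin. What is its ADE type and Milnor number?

Type A2, Milnor number mu = 2.

The Hessian of f at 0 has rank 1. Corank 1: A-series; mu = 2 gives A_2.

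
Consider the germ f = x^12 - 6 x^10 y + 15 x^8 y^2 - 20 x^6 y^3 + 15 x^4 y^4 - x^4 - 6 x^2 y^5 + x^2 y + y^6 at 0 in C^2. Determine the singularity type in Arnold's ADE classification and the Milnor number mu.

Type D_7, Milnor number mu = 7.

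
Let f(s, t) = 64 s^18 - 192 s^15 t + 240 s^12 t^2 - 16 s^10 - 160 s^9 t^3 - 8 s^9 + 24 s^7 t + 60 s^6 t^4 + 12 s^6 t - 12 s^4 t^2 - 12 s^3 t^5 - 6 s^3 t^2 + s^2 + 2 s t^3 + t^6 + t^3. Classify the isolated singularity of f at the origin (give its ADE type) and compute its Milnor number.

The Hessian of f at 0 is [[2, 0], [0, 0]] with rank 1, so corank 1. A Groebner basis of the Jacobian ideal J(f) in C{s,t} is {t^2, s}; counting standard monomials gives mu = 2. Corank 1: A-series; mu = 2 gives A_2.

Type A2, Milnor number mu = 2.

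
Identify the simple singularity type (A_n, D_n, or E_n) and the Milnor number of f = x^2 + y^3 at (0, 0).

The Hessian of f at 0 is [[2, 0], [0, 0]] with rank 1, so corank 1. A Groebner basis of the Jacobian ideal J(f) in C{x,y} is {y^2, x}; counting standard monomials gives mu = 2. Corank 1: A-series; mu = 2 gives A_2.

Type A2, Milnor number mu = 2.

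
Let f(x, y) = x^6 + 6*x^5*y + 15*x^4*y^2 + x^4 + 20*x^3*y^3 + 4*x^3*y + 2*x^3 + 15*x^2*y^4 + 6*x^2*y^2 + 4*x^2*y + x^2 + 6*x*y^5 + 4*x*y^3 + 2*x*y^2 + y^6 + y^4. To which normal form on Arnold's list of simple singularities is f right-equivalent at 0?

A_5

The Hessian of f at 0 has rank 1. Corank 1: A-series; mu = 5 gives A_5.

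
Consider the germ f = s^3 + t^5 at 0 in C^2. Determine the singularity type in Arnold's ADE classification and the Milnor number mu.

Type E8, Milnor number mu = 8.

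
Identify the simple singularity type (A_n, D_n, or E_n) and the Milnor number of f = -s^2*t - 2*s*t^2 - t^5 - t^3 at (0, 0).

The Hessian of f at 0 is [[0, 0], [0, 0]] with rank 0, so corank 2. A Groebner basis of the Jacobian ideal J(f) in C{s,t} is {s^2/5 + t^4 - t^2/5, s^3 + t^3, s*t + t^2}; counting standard monomials gives mu = 6. Corank 2; j^3 = -t*(s + t)^2 has shape L^2 M (L != M), so D-series; mu = 6 gives D_6.

Type D_{6}, Milnor number mu = 6.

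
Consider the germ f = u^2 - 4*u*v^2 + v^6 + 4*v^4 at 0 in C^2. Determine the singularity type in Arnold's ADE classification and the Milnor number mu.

The Hessian of f at 0 has rank 1. Corank 1: A-series; mu = 5 gives A_5.

Type A_5, Milnor number mu = 5.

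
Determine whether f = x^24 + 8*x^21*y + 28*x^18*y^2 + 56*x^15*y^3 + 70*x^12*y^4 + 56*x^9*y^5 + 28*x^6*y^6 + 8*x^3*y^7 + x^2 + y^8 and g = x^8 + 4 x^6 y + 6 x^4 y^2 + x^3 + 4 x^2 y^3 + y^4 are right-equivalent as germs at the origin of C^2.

No.

The Hessian of f at 0 is [[2, 0], [0, 0]] with rank 1, so corank 1. A Groebner basis of the Jacobian ideal J(f) in C{x,y} is {y^7, x}; counting standard monomials gives mu = 7. Corank 1: A-series; mu = 7 gives A_7. The Hessian of g at 0 is [[0, 0], [0, 0]] with rank 0, so corank 2. A Groebner basis of the Jacobian ideal J(g) in C{x,y} is {y^3, x^2}; counting standard monomials gives mu = 6. Corank 2; j^3 = x^3 is a perfect cube, so E-series; the 4-jet and mu = 6 give E_6. f is A_7 but g is E_6, hence not right-equivalent.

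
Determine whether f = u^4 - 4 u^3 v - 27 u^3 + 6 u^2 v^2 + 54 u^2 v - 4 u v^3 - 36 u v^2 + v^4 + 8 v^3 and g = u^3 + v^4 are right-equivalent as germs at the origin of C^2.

Yes.

The Hessian of f at 0 has rank 0. Corank 2; j^3 = -(3*u - 2*v)^3 is a perfect cube, so E-series; the 4-jet and mu = 6 give E_6. The Hessian of g at 0 has rank 0. Corank 2; j^3 = u^3 is a perfect cube, so E-series; the 4-jet and mu = 6 give E_6. Both have type E_6, hence right-equivalent.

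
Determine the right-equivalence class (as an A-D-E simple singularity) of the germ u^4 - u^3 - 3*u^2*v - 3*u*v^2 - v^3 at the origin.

E_6

The Hessian of f at 0 is [[0, 0], [0, 0]] with rank 0, so corank 2. A Groebner basis of the Jacobian ideal J(f) in C{u,v} is {v^4, u*v^2 + 2*v^3/3, u^2 + 2*u*v + v^2}; counting standard monomials gives mu = 6. Corank 2; j^3 = -(u + v)^3 is a perfect cube, so E-series; the 4-jet and mu = 6 give E_6.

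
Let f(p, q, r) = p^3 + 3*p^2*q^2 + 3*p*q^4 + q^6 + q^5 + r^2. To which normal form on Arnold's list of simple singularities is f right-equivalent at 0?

The Hessian of f at 0 has rank 1. Corank 2; j^3 = p^3 is a perfect cube, so E-series; the 5-jet and mu = 8 give E_8.

E_{8}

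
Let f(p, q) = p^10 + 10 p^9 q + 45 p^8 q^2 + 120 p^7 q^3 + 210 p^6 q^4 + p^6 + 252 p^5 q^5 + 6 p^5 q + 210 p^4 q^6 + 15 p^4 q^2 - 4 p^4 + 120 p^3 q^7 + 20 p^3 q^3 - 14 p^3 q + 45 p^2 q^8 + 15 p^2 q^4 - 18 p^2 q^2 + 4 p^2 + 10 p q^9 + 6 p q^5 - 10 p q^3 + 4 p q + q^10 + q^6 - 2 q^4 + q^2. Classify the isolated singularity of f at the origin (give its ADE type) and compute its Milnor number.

Type A_{9}, Milnor number mu = 9.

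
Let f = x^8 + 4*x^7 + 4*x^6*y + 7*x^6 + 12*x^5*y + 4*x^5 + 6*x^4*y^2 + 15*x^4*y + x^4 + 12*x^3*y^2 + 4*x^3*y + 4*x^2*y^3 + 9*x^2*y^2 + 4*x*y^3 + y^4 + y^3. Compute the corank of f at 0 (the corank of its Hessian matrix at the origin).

2

Hessian at 0 has rank 0.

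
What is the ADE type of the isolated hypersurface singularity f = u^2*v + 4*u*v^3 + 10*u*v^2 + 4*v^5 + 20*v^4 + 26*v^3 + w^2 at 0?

D4

The Hessian of f at 0 is [[0, 0, 0], [0, 0, 0], [0, 0, 2]] with rank 1, so corank 2. A Groebner basis of the Jacobian ideal J(f) in C{u,v,w} is {v^3, u^2 - 22*v^2, u*v + 5*v^2, w}; counting standard monomials gives mu = 4. Corank 2; j^3 = v*(u^2 + 10*u*v + 26*v^2) splits into three distinct lines over C (the quadratic factor has nonzero discriminant), so D_4.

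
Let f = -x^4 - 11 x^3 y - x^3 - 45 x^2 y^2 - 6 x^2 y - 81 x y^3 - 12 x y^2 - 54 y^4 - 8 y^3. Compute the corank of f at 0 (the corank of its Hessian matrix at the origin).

The Hessian at 0 is [[0, 0], [0, 0]] of rank 0; hence corank 2.

2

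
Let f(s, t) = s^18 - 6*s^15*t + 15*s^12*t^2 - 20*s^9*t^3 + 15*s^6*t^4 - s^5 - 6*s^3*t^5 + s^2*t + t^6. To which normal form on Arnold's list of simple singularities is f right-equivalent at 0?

The Hessian of f at 0 is [[0, 0], [0, 0]] with rank 0, so corank 2. A Groebner basis of the Jacobian ideal J(f) in C{s,t} is {s^2/6 + t^5, s^3, s*t}; counting standard monomials gives mu = 7. Corank 2; j^3 = s^2*t has shape L^2 M (L != M), so D-series; mu = 7 gives D_7.

D7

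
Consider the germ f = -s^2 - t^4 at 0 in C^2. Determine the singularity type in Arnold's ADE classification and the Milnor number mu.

The Hessian of f at 0 has rank 1. Corank 1: A-series; mu = 3 gives A_3.

Type A3, Milnor number mu = 3.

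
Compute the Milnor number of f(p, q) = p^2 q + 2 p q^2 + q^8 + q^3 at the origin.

9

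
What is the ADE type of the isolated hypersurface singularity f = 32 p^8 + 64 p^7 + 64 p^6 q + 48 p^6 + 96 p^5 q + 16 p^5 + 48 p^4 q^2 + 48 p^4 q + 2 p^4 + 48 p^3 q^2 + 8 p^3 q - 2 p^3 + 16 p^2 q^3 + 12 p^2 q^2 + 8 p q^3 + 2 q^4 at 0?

E6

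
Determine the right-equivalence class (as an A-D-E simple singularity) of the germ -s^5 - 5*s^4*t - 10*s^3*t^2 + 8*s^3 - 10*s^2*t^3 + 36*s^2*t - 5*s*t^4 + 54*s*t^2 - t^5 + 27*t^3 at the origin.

E_{8}

The Hessian of f at 0 has rank 0. Corank 2; j^3 = (2*s + 3*t)^3 is a perfect cube, so E-series; the 5-jet and mu = 8 give E_8.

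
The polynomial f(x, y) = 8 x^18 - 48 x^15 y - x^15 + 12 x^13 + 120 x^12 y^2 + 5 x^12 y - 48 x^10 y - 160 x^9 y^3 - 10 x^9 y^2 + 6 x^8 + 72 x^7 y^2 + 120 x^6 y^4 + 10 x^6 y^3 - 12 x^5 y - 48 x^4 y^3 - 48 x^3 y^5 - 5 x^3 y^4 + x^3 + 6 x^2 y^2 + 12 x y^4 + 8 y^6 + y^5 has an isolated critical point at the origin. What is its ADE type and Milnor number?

Type E_{8}, Milnor number mu = 8.

The Hessian of f at 0 is [[0, 0], [0, 0]] with rank 0, so corank 2. A Groebner basis of the Jacobian ideal J(f) in C{x,y} is {y^4, x^3, x^2/4 + x*y^2}; counting standard monomials gives mu = 8. Corank 2; j^3 = x^3 is a perfect cube, so E-series; the 5-jet and mu = 8 give E_8.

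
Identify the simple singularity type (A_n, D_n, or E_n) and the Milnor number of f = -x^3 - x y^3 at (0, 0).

Type E_{7}, Milnor number mu = 7.

The Hessian of f at 0 is [[0, 0], [0, 0]] with rank 0, so corank 2. A Groebner basis of the Jacobian ideal J(f) in C{x,y} is {x^3, x*y^2, 3*x^2 + y^3}; counting standard monomials gives mu = 7. Corank 2; j^3 = -x^3 is a perfect cube, so E-series; the 4-jet and mu = 7 give E_7.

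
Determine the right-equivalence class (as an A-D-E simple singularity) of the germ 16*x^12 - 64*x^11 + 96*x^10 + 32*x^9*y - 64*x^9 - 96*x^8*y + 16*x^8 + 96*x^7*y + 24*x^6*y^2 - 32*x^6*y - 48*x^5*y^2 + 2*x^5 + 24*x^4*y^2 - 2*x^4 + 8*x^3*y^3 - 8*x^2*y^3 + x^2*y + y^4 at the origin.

D_{5}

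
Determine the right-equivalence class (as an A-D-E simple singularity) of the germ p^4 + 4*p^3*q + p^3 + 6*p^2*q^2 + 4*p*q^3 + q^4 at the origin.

The Hessian of f at 0 has rank 0. Corank 2; j^3 = p^3 is a perfect cube, so E-series; the 4-jet and mu = 6 give E_6.

E6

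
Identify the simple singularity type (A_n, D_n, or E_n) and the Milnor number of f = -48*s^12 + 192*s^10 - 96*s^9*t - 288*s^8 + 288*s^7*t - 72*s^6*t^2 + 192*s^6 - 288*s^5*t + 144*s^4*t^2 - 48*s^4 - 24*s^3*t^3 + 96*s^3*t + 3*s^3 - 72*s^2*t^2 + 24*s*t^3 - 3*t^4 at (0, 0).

Type E_{6}, Milnor number mu = 6.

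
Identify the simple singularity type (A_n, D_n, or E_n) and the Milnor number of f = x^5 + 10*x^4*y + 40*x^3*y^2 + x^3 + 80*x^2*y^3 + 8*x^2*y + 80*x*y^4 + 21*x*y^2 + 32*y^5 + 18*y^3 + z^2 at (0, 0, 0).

The Hessian of f at 0 has rank 1. Corank 2; j^3 = (x + 2*y)*(x + 3*y)^2 has shape L^2 M (L != M), so D-series; mu = 6 gives D_6.

Type D_6, Milnor number mu = 6.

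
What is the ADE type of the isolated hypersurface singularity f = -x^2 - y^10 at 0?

A9

The Hessian of f at 0 has rank 1. Corank 1: A-series; mu = 9 gives A_9.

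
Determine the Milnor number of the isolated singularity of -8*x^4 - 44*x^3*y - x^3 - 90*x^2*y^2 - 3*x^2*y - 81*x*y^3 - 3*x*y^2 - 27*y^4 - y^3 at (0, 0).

The Hessian of f at 0 has rank 0. Corank 2; j^3 = -(x + y)^3 is a perfect cube, so E-series; the 4-jet and mu = 7 give E_7.

7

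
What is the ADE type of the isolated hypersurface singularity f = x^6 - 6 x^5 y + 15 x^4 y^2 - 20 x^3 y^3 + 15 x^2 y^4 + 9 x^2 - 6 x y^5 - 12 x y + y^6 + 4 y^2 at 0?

The Hessian of f at 0 is [[18, -12], [-12, 8]] with rank 1, so corank 1. A Groebner basis of the Jacobian ideal J(f) in C{x,y} is {y^5, x - 2*y/3}; counting standard monomials gives mu = 5. Corank 1: A-series; mu = 5 gives A_5.

A_{5}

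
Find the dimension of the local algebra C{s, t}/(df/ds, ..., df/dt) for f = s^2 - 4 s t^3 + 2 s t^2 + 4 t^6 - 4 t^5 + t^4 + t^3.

The Hessian of f at 0 is [[2, 0], [0, 0]] with rank 1, so corank 1. A Groebner basis of the Jacobian ideal J(f) in C{s,t} is {t^2, s}; counting standard monomials gives mu = 2. Corank 1: A-series; mu = 2 gives A_2.

2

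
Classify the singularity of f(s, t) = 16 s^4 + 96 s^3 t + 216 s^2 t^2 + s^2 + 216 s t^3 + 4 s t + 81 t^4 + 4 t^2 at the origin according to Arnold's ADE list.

A3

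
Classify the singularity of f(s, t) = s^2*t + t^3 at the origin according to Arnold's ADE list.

D4

The Hessian of f at 0 has rank 0. Corank 2; j^3 = t*(s^2 + t^2) splits into three distinct lines over C (the quadratic factor has nonzero discriminant), so D_4.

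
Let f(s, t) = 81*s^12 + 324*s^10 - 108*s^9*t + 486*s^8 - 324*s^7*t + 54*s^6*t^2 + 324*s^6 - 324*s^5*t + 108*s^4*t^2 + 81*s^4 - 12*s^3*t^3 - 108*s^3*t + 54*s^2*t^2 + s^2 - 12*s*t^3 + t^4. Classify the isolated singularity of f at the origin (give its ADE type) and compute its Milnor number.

The Hessian of f at 0 has rank 1. Corank 1: A-series; mu = 3 gives A_3.

Type A_{3}, Milnor number mu = 3.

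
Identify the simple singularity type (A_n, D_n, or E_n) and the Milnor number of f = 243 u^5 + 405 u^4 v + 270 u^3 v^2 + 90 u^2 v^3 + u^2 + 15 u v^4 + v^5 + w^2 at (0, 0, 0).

Type A4, Milnor number mu = 4.

The Hessian of f at 0 has rank 2. Corank 1: A-series; mu = 4 gives A_4.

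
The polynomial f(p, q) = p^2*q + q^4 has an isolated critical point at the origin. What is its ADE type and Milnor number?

Type D5, Milnor number mu = 5.

The Hessian of f at 0 has rank 0. Corank 2; j^3 = p^2*q has shape L^2 M (L != M), so D-series; mu = 5 gives D_5.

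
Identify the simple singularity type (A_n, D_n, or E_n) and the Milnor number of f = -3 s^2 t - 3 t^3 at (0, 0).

Type D_4, Milnor number mu = 4.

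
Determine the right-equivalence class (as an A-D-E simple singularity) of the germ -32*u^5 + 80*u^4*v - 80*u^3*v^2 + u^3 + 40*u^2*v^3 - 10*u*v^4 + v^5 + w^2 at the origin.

E8

The Hessian of f at 0 has rank 1. Corank 2; j^3 = u^3 is a perfect cube, so E-series; the 5-jet and mu = 8 give E_8.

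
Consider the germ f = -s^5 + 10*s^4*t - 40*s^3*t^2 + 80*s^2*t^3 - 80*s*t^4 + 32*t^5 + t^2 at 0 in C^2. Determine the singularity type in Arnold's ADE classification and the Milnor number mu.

Type A4, Milnor number mu = 4.

The Hessian of f at 0 has rank 1. Corank 1: A-series; mu = 4 gives A_4.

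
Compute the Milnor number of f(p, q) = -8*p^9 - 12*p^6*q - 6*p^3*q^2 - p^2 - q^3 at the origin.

2

The Hessian of f at 0 is [[-2, 0], [0, 0]] with rank 1, so corank 1. A Groebner basis of the Jacobian ideal J(f) in C{p,q} is {q^2, p}; counting standard monomials gives mu = 2. Corank 1: A-series; mu = 2 gives A_2.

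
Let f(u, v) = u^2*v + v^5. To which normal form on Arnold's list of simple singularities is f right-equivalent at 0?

D6

The Hessian of f at 0 has rank 0. Corank 2; j^3 = u^2*v has shape L^2 M (L != M), so D-series; mu = 6 gives D_6.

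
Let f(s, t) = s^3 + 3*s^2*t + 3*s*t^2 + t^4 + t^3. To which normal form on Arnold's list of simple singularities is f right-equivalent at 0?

E6

The Hessian of f at 0 has rank 0. Corank 2; j^3 = (s + t)^3 is a perfect cube, so E-series; the 4-jet and mu = 6 give E_6.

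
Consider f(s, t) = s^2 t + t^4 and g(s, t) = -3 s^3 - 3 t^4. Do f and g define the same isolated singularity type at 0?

No.

The Hessian of f at 0 has rank 0. Corank 2; j^3 = s^2*t has shape L^2 M (L != M), so D-series; mu = 5 gives D_5. The Hessian of g at 0 has rank 0. Corank 2; j^3 = -3*s^3 is a perfect cube, so E-series; the 4-jet and mu = 6 give E_6. f is D_5 but g is E_6, hence not right-equivalent.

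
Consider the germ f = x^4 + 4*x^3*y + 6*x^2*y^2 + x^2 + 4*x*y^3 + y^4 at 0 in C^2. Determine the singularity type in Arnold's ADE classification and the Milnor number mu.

Type A_{3}, Milnor number mu = 3.

The Hessian of f at 0 has rank 1. Corank 1: A-series; mu = 3 gives A_3.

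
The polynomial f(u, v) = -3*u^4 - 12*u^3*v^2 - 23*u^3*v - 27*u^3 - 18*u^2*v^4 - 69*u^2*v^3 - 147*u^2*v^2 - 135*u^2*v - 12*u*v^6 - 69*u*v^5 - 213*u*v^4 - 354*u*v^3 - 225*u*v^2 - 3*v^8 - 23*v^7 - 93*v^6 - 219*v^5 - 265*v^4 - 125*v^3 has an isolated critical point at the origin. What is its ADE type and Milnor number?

Type E7, Milnor number mu = 7.

The Hessian of f at 0 is [[0, 0], [0, 0]] with rank 0, so corank 2. A Groebner basis of the Jacobian ideal J(f) in C{u,v} is {-19683*u^2/19358 - 32805*u*v/9679 + v^4 - 27*v^3/19358 - 54675*v^2/19358, u^3 + 81270*u^2/9679 + 270900*u*v/9679 + 134765*v^3/29037 + 225750*v^2/9679, u^2*v - 65043*u^2/19358 - 108405*u*v/9679 - 484753*v^3/174222 - 180675*v^2/19358, 19521*u^2/19358 + u*v^2 + 32535*u*v/9679 + 290611*v^3/174222 + 54225*v^2/19358}; counting standard monomials gives mu = 7. Corank 2; j^3 = -(3*u + 5*v)^3 is a perfect cube, so E-series; the 4-jet and mu = 7 give E_7.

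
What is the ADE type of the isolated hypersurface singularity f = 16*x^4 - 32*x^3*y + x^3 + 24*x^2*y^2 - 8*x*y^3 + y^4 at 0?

E6

The Hessian of f at 0 has rank 0. Corank 2; j^3 = x^3 is a perfect cube, so E-series; the 4-jet and mu = 6 give E_6.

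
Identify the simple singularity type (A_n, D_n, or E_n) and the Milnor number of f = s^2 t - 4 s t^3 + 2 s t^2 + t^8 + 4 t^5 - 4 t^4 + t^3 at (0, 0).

Type D_{9}, Milnor number mu = 9.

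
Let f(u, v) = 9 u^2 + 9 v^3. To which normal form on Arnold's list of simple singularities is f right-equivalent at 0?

A_{2}

The Hessian of f at 0 has rank 1. Corank 1: A-series; mu = 2 gives A_2.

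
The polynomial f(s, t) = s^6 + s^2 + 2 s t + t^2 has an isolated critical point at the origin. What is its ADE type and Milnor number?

Type A_5, Milnor number mu = 5.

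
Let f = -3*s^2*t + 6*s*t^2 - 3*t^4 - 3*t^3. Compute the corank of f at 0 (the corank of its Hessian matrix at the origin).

2

The Hessian at 0 is [[0, 0], [0, 0]] of rank 0; hence corank 2.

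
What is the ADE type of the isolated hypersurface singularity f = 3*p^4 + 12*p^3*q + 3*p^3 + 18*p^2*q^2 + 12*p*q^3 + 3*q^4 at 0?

The Hessian of f at 0 has rank 0. Corank 2; j^3 = 3*p^3 is a perfect cube, so E-series; the 4-jet and mu = 6 give E_6.

E_6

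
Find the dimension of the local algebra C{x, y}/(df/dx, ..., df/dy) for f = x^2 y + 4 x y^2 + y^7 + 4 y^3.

8

The Hessian of f at 0 has rank 0. Corank 2; j^3 = y*(x + 2*y)^2 has shape L^2 M (L != M), so D-series; mu = 8 gives D_8.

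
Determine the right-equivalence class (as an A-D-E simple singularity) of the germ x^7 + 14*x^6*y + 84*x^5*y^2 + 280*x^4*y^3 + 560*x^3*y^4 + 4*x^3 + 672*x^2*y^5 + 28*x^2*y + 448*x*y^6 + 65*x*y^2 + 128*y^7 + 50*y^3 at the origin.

D_8

The Hessian of f at 0 is [[0, 0], [0, 0]] with rank 0, so corank 2. A Groebner basis of the Jacobian ideal J(f) in C{x,y} is {128*x*y/7 + y^6 + 320*y^2/7, x*y^2 + 5*y^3/2, x^2 + 9*x*y/2 + 5*y^2}; counting standard monomials gives mu = 8. Corank 2; j^3 = (x + 2*y)*(2*x + 5*y)^2 has shape L^2 M (L != M), so D-series; mu = 8 gives D_8.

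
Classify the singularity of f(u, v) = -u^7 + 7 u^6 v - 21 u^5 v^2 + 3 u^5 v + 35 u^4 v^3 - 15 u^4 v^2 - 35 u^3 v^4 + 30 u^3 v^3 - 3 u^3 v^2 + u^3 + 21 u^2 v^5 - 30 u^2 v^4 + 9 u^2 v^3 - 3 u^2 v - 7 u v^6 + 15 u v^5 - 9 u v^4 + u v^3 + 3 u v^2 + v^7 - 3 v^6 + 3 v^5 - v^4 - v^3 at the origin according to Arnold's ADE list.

E_{7}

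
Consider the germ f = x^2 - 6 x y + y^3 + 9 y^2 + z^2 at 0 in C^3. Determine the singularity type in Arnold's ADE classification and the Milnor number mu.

Type A2, Milnor number mu = 2.

The Hessian of f at 0 is [[2, -6, 0], [-6, 18, 0], [0, 0, 2]] with rank 2, so corank 1. A Groebner basis of the Jacobian ideal J(f) in C{x,y,z} is {y^2, x - 3*y, z}; counting standard monomials gives mu = 2. Corank 1: A-series; mu = 2 gives A_2.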